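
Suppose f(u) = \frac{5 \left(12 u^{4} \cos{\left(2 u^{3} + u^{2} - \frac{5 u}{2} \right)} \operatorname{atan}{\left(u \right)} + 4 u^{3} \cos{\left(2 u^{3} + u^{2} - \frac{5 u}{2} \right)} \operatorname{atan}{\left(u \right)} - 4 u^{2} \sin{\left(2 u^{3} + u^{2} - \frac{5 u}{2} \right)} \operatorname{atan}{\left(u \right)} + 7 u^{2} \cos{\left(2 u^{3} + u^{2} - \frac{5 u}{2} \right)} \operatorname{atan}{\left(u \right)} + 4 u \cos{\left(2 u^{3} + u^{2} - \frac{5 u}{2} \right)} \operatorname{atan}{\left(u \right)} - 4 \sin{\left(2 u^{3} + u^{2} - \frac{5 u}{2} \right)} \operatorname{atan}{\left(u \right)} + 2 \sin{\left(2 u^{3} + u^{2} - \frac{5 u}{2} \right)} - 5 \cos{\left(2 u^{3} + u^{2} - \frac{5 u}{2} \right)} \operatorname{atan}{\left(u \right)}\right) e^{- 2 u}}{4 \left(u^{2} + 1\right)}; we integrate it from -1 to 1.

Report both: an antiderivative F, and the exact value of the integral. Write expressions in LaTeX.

For F(u) to be correct the identity F'(u) - f(u) = 0 must hold.
F(u) = \frac{5 e^{- 2 u} \sin{\left(2 u^{3} + u^{2} - \frac{5 u}{2} \right)} \operatorname{atan}{\left(u \right)}}{2} is an antiderivative of f.
Check: d/du[\frac{5 e^{- 2 u} \sin{\left(2 u^{3} + u^{2} - \frac{5 u}{2} \right)} \operatorname{atan}{\left(u \right)}}{2}] = \frac{60 u^{4} \cos{\left(2 u^{3} + u^{2} - \frac{5 u}{2} \right)} \operatorname{atan}{\left(u \right)} + 20 u^{3} \cos{\left(2 u^{3} + u^{2} - \frac{5 u}{2} \right)} \operatorname{atan}{\left(u \right)} - 20 u^{2} \sin{\left(2 u^{3} + u^{2} - \frac{5 u}{2} \right)} \operatorname{atan}{\left(u \right)} + 35 u^{2} \cos{\left(2 u^{3} + u^{2} - \frac{5 u}{2} \right)} \operatorname{atan}{\left(u \right)} + 20 u \cos{\left(2 u^{3} + u^{2} - \frac{5 u}{2} \right)} \operatorname{atan}{\left(u \right)} - 20 \sin{\left(2 u^{3} + u^{2} - \frac{5 u}{2} \right)} \operatorname{atan}{\left(u \right)} + 10 \sin{\left(2 u^{3} + u^{2} - \frac{5 u}{2} \right)} - 25 \cos{\left(2 u^{3} + u^{2} - \frac{5 u}{2} \right)} \operatorname{atan}{\left(u \right)}}{4 u^{2} e^{2 u} + 4 e^{2 u}}, which equals f(u).
F(1) = \frac{5 \pi \sin{\left(\frac{1}{2} \right)}}{8 e^{2}}; F(-1) = - \frac{5 \pi e^{2} \sin{\left(\frac{3}{2} \right)}}{8}.
Integral = F(1) - F(-1) = \frac{5 \pi \sin{\left(\frac{1}{2} \right)}}{8 e^{2}} + \frac{5 \pi e^{2} \sin{\left(\frac{3}{2} \right)}}{8}.

Antiderivative: F(u) = \frac{5 e^{- 2 u} \sin{\left(2 u^{3} + u^{2} - \frac{5 u}{2} \right)} \operatorname{atan}{\left(u \right)}}{2}; value = \frac{5 \pi \sin{\left(\frac{1}{2} \right)}}{8 e^{2}} + \frac{5 \pi e^{2} \sin{\left(\frac{3}{2} \right)}}{8}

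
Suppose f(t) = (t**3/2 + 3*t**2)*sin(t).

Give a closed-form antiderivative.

An antiderivative is F(t) = (-t**3*cos(t) + 3*t**2*sin(t) - 6*t**2*cos(t) + 12*t*sin(t) + 6*t*cos(t) - 6*sin(t) + 12*cos(t))/2.

For F(t) to be correct the identity F'(t) - f(t) = 0 must hold.
Check: d/dt[(-t**3*cos(t) + 3*t**2*sin(t) - 6*t**2*cos(t) + 12*t*sin(t) + 6*t*cos(t) - 6*sin(t) + 12*cos(t))/2] = t**3*sin(t)/2 + 3*t**2*sin(t), which equals f(t).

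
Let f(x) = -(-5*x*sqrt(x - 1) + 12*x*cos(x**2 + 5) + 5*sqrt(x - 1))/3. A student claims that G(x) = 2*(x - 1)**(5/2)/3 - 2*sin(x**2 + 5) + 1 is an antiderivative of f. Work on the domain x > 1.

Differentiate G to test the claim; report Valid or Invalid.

d/dx[G] = 5*x*sqrt(x - 1)/3 - 4*x*cos(x**2 + 5) - 5*sqrt(x - 1)/3
This equals f(x) exactly, so the claim holds.

Valid. The derivative of G reproduces f.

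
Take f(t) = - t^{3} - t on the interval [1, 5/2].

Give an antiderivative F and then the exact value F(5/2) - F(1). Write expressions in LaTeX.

The integrand splits into summands that can be handled one at a time.
F(t) = - \frac{t^{4}}{4} - \frac{t^{2}}{2} is an antiderivative of f.
Check: d/dt[- \frac{t^{4}}{4} - \frac{t^{2}}{2}] = - t^{3} - t = f(t).
F(5/2) = - \frac{825}{64}; F(1) = - \frac{3}{4}.
Integral = F(5/2) - F(1) = - \frac{777}{64}.

Antiderivative: F(t) = - \frac{t^{4}}{4} - \frac{t^{2}}{2}; value = - \frac{777}{64}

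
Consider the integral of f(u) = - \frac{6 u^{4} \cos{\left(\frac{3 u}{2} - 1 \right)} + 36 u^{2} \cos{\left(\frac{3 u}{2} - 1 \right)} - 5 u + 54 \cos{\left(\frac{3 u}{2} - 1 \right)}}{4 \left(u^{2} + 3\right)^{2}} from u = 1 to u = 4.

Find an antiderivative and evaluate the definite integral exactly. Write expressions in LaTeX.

An antiderivative F(u) passes only if d/du[F] lands on f(u) exactly.
F(u) = - \sin{\left(\frac{3 u}{2} - 1 \right)} - \frac{5}{8 u^{2} + 24} is an antiderivative of f.
Check: d/du[- \sin{\left(\frac{3 u}{2} - 1 \right)} - \frac{5}{8 u^{2} + 24}] = \frac{- 6 u^{4} \cos{\left(\frac{3 u}{2} - 1 \right)} - 36 u^{2} \cos{\left(\frac{3 u}{2} - 1 \right)} + 5 u - 54 \cos{\left(\frac{3 u}{2} - 1 \right)}}{4 u^{4} + 24 u^{2} + 36}, which equals f(u).
F(4) = - \frac{5}{152} - \sin{\left(5 \right)}; F(1) = - \sin{\left(\frac{1}{2} \right)} - \frac{5}{32}.
Integral = F(4) - F(1) = \frac{75}{608} + \sin{\left(\frac{1}{2} \right)} - \sin{\left(5 \right)}.

Antiderivative: F(u) = - \sin{\left(\frac{3 u}{2} - 1 \right)} - \frac{5}{8 u^{2} + 24}; value = \frac{75}{608} + \sin{\left(\frac{1}{2} \right)} - \sin{\left(5 \right)}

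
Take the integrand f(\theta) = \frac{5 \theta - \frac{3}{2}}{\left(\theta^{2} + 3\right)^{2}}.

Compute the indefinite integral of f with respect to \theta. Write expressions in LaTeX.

Since d/d\theta undoes antidifferentiation here, F'(\theta) = f(\theta) is required of F(\theta).
Check: d/d\theta[- \frac{\theta}{4 \theta^{2} + 12} - \frac{\sqrt{3} \operatorname{atan}{\left(\frac{\sqrt{3} \theta}{3} \right)}}{12} - \frac{10}{4 \theta^{2} + 12}] = \frac{10 \theta - 3}{2 \theta^{4} + 12 \theta^{2} + 18}, which equals f(\theta).

F(\theta) = - \frac{\theta}{4 \theta^{2} + 12} - \frac{\sqrt{3} \operatorname{atan}{\left(\frac{\sqrt{3} \theta}{3} \right)}}{12} - \frac{10}{4 \theta^{2} + 12} + C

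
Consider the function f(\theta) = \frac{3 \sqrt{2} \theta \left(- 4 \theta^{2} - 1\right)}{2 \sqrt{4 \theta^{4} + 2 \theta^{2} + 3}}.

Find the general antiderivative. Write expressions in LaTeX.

F(\theta) = - \frac{3 \sqrt{2 \theta^{4} + \theta^{2} + \frac{3}{2}}}{2} + C

The substitution u = 2 \theta^{4} + \theta^{2} + \frac{3}{2} works: f is exactly (dF/du)*(du/d\theta) for that inner function.
Check: d/d\theta[- \frac{3 \sqrt{2 \theta^{4} + \theta^{2} + \frac{3}{2}}}{2}] = \frac{- 12 \sqrt{2} \theta^{3} - 3 \sqrt{2} \theta}{2 \sqrt{4 \theta^{4} + 2 \theta^{2} + 3}}, which equals f(\theta).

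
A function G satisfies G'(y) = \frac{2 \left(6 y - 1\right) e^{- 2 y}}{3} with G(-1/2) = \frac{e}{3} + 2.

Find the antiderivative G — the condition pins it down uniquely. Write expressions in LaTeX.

Recognize the product-rule pattern: G'(y) = u'v + uv' with u = - 2 y - \frac{2}{3}, v = e^{- 2 y}, so integration by parts undoes it.
A general antiderivative is \frac{\left(- 6 y - 2\right) e^{- 2 y}}{3} + C.
The condition gives C = \frac{e}{3} + 2 - (\frac{e}{3}) = 2.
So G(y) = - \frac{2 \left(3 y - 3 e^{2 y} + 1\right) e^{- 2 y}}{3}.
Check: d/dy[- \frac{2 \left(3 y - 3 e^{2 y} + 1\right) e^{- 2 y}}{3}] = \frac{\left(12 y - 2\right) e^{- 2 y}}{3}, which equals G'(y).

G(y) = - \frac{2 \left(3 y - 3 e^{2 y} + 1\right) e^{- 2 y}}{3}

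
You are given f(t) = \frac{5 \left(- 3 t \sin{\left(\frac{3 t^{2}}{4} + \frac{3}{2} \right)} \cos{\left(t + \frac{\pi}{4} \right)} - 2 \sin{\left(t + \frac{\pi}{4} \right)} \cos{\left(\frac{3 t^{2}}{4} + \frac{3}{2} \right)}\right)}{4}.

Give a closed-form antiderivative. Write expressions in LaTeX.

f has the shape u'v + uv' for u = \frac{5 \cos{\left(\frac{3 t^{2}}{4} + \frac{3}{2} \right)}}{2} and v = \cos{\left(t + \frac{\pi}{4} \right)} — it is the derivative of the product u*v.
Check: d/dt[\frac{5 \cos{\left(t + \frac{\pi}{4} \right)} \cos{\left(\frac{3 t^{2}}{4} + \frac{3}{2} \right)}}{2}] = - \frac{15 t \sin{\left(\frac{3 t^{2}}{4} + \frac{3}{2} \right)} \cos{\left(t + \frac{\pi}{4} \right)}}{4} - \frac{5 \sin{\left(t + \frac{\pi}{4} \right)} \cos{\left(\frac{3 t^{2}}{4} + \frac{3}{2} \right)}}{2}, which equals f(t).

An antiderivative is F(t) = \frac{5 \cos{\left(t + \frac{\pi}{4} \right)} \cos{\left(\frac{3 t^{2}}{4} + \frac{3}{2} \right)}}{2}.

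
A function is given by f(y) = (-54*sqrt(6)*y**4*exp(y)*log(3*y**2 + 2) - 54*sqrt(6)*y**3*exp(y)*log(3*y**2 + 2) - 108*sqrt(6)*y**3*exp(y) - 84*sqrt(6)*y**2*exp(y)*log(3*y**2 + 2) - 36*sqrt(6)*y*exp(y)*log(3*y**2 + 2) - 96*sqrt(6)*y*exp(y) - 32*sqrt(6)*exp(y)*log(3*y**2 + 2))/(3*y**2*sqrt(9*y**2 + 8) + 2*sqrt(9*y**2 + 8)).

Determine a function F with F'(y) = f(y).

An antiderivative is F(y) = -12*sqrt(3*y**2/2 + 4/3)*exp(y)*log(3*y**2 + 2).

Any candidate F(y) must reproduce f(y) exactly when differentiated.
Check: d/dy[-12*sqrt(3*y**2/2 + 4/3)*exp(y)*log(3*y**2 + 2)] = (-54*sqrt(6)*y**4*exp(y)*log(3*y**2 + 2) - 54*sqrt(6)*y**3*exp(y)*log(3*y**2 + 2) - 108*sqrt(6)*y**3*exp(y) - 84*sqrt(6)*y**2*exp(y)*log(3*y**2 + 2) - 36*sqrt(6)*y*exp(y)*log(3*y**2 + 2) - 96*sqrt(6)*y*exp(y) - 32*sqrt(6)*exp(y)*log(3*y**2 + 2))/(3*y**2*sqrt(9*y**2 + 8) + 2*sqrt(9*y**2 + 8)) = f(y).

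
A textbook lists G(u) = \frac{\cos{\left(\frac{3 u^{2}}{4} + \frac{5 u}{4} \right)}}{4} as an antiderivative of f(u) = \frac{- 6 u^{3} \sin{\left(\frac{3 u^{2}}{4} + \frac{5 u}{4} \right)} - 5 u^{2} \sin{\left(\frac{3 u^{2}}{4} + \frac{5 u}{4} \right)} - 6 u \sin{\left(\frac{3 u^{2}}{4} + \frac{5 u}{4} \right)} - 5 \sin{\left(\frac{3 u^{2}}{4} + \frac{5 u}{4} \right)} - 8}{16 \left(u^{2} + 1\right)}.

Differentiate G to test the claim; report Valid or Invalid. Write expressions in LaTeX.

d/du[G] = - \frac{3 u \sin{\left(\frac{3 u^{2}}{4} + \frac{5 u}{4} \right)}}{8} - \frac{5 \sin{\left(\frac{3 u^{2}}{4} + \frac{5 u}{4} \right)}}{16}
d/du[G] - f(u) = \frac{1}{2 u^{2} + 2} != 0.

Invalid: d/du[G] - f = \frac{1}{2 u^{2} + 2}, which is not 0.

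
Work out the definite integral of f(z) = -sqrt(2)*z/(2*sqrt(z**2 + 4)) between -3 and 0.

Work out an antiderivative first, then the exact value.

Antiderivative: F(z) = -sqrt(2)*sqrt(z**2 + 4)/2; value = -sqrt(2) + sqrt(26)/2

f matches the chain-rule pattern g'(h)*h' with inner function h(z) = z**2/2 + 2; substituting u = h(z) collapses the integral.
F(z) = -sqrt(2)*sqrt(z**2 + 4)/2 is an antiderivative of f.
Check: d/dz[-sqrt(2)*sqrt(z**2 + 4)/2] = -sqrt(2)*z/(2*sqrt(z**2 + 4)) = f(z).
F(0) = -sqrt(2); F(-3) = -sqrt(26)/2.
Integral = F(0) - F(-3) = -sqrt(2) + sqrt(26)/2.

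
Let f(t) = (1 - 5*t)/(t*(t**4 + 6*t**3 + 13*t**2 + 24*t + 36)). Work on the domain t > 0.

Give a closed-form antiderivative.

The denominator factors as t*(t + 3)**2*(t**2 + 4); partial fractions split f into directly integrable pieces: (115*t - 124)/(676*(t**2 + 4)) - 301/(1521*(t + 3)) - 16/(39*(t + 3)**2) + 1/(36*t).
Check: d/dt[(338*t*log(t) - 2408*t*log(t + 3) + 1035*t*log(t**2 + 4) - 1116*t*atan(t/2) + 1014*log(t) - 7224*log(t + 3) + 3105*log(t**2 + 4) - 3348*atan(t/2) + 4992)/(12168*t + 36504)] = (1 - 5*t)/(t**5 + 6*t**4 + 13*t**3 + 24*t**2 + 36*t), which equals f(t).

An antiderivative is F(t) = (338*t*log(t) - 2408*t*log(t + 3) + 1035*t*log(t**2 + 4) - 1116*t*atan(t/2) + 1014*log(t) - 7224*log(t + 3) + 3105*log(t**2 + 4) - 3348*atan(t/2) + 4992)/(12168*t + 36504).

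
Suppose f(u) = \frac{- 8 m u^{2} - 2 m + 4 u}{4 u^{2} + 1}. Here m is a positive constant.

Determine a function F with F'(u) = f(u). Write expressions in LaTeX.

An antiderivative is F(u) = - 2 m u + \frac{\log{\left(2 u^{2} + \frac{1}{2} \right)}}{2}.

A first test for any F(u): its u-derivative must equal f(u) identically.
Check: d/du[- 2 m u + \frac{\log{\left(2 u^{2} + \frac{1}{2} \right)}}{2}] = \frac{- 8 m u^{2} - 2 m + 4 u}{4 u^{2} + 1} = f(u).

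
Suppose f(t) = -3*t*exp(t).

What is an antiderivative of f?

Recognize the product-rule pattern: f = u'v + uv' with u = 3 - 3*t, v = exp(t), so integration by parts undoes it.
Check: d/dt[(3 - 3*t)*exp(t)] = -3*t*exp(t) = f(t).

An antiderivative is F(t) = (3 - 3*t)*exp(t).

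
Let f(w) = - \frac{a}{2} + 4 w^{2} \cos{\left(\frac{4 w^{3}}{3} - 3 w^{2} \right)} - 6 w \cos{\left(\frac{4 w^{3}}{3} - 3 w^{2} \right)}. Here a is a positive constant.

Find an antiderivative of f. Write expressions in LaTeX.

An antiderivative is F(w) = - \frac{a w}{2} + \sin{\left(\frac{4 w^{3}}{3} - 3 w^{2} \right)}.

Integrate term by term and add the pieces.
Check: d/dw[- \frac{a w}{2} + \sin{\left(\frac{4 w^{3}}{3} - 3 w^{2} \right)}] = - \frac{a}{2} + 4 w^{2} \cos{\left(\frac{4 w^{3}}{3} - 3 w^{2} \right)} - 6 w \cos{\left(\frac{4 w^{3}}{3} - 3 w^{2} \right)} = f(w).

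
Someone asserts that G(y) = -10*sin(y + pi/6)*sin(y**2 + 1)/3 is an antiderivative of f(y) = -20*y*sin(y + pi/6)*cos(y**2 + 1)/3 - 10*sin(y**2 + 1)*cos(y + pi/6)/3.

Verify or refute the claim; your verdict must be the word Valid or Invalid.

d/dy[G] = -20*y*sin(y + pi/6)*cos(y**2 + 1)/3 - 10*sin(y**2 + 1)*cos(y + pi/6)/3
This equals f(y) exactly, so the claim holds.

Valid - the claim checks out under differentiation.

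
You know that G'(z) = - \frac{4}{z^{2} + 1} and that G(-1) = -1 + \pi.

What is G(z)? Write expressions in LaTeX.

Check a candidate G(z) by differentiating: d/dz[G] must match the given G'(z).
A general antiderivative is - 4 \operatorname{atan}{\left(z \right)} + C.
The condition gives C = -1 + \pi - (\pi) = -1.
So G(z) = - 4 \operatorname{atan}{\left(z \right)} - 1.
Check: d/dz[- 4 \operatorname{atan}{\left(z \right)} - 1] = - \frac{4}{z^{2} + 1} = G'(z).

G(z) = - 4 \operatorname{atan}{\left(z \right)} - 1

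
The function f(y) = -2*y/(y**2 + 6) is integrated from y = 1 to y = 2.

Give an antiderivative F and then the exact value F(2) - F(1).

The substitution u = y**2/2 + 3 works: f is exactly (dF/du)*(du/dy) for that inner function.
F(y) = -log(y**2/2 + 3) is an antiderivative of f.
Check: d/dy[-log(y**2/2 + 3)] = -2*y/(y**2 + 6) = f(y).
F(2) = -log(5); F(1) = -log(7/2).
Integral = F(2) - F(1) = -log(5) + log(7/2).

Antiderivative: F(y) = -log(y**2/2 + 3); value = -log(5) + log(7/2)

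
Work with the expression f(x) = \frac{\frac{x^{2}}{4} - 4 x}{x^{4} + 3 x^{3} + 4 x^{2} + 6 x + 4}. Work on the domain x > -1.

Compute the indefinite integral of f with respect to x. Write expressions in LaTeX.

The denominator factors as 4 \left(x + 1\right) \left(x + 2\right) \left(x^{2} + 2\right); partial fractions split f into directly integrable pieces: \frac{x - 16}{12 \left(x^{2} + 2\right)} - \frac{3}{2 \left(x + 2\right)} + \frac{17}{12 \left(x + 1\right)}.
Check: d/dx[\frac{17 \log{\left(x + 1 \right)}}{12} - \frac{3 \log{\left(x + 2 \right)}}{2} + \frac{\log{\left(x^{2} + 2 \right)}}{24} - \frac{2 \sqrt{2} \operatorname{atan}{\left(\frac{\sqrt{2} x}{2} \right)}}{3}] = \frac{x^{2} - 16 x}{4 x^{4} + 12 x^{3} + 16 x^{2} + 24 x + 16}, which equals f(x).

F(x) = \frac{17 \log{\left(x + 1 \right)}}{12} - \frac{3 \log{\left(x + 2 \right)}}{2} + \frac{\log{\left(x^{2} + 2 \right)}}{24} - \frac{2 \sqrt{2} \operatorname{atan}{\left(\frac{\sqrt{2} x}{2} \right)}}{3} + C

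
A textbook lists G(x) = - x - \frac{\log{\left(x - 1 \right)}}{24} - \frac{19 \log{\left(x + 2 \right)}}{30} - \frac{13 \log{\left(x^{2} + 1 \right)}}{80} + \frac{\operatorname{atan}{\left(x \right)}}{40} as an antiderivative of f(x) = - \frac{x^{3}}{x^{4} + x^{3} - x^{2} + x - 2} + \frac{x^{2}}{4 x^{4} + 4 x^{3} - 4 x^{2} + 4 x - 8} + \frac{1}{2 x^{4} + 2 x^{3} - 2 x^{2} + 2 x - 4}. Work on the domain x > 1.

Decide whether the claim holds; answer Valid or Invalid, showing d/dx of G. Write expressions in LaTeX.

d/dx[G] = \frac{- 4 x^{4} - 8 x^{3} + 5 x^{2} - 4 x + 10}{4 x^{4} + 4 x^{3} - 4 x^{2} + 4 x - 8}
d/dx[G] - f(x) = -1 != 0.

Invalid: d/dx[G] - f = -1, which is not 0.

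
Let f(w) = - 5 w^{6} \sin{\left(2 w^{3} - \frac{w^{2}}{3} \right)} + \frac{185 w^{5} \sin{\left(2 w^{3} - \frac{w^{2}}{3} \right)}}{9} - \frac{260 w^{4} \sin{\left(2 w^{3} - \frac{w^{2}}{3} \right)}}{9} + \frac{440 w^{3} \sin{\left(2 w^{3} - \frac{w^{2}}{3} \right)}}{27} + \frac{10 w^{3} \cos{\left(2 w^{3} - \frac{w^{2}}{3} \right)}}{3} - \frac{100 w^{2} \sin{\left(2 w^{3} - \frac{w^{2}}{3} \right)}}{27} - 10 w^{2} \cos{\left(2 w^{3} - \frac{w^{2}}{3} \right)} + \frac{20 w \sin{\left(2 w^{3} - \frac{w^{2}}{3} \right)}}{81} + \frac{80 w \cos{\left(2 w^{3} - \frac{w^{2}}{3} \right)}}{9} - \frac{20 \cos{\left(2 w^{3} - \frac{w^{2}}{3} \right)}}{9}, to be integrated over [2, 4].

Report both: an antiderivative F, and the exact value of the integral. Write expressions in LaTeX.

f has the shape u'v + uv' for u = \frac{5 \left(w^{2} - 2 w + \frac{2}{3}\right)^{2}}{6} and v = \cos{\left(2 w^{3} - \frac{w^{2}}{3} \right)} — it is the derivative of the product u*v.
F(w) = \frac{5 \left(3 w^{2} - 6 w + 2\right)^{2} \cos{\left(2 w^{3} - \frac{w^{2}}{3} \right)}}{54} is an antiderivative of f.
Check: d/dw[\frac{5 \left(3 w^{2} - 6 w + 2\right)^{2} \cos{\left(2 w^{3} - \frac{w^{2}}{3} \right)}}{54}] = - 5 w^{6} \sin{\left(2 w^{3} - \frac{w^{2}}{3} \right)} + \frac{185 w^{5} \sin{\left(2 w^{3} - \frac{w^{2}}{3} \right)}}{9} - \frac{260 w^{4} \sin{\left(2 w^{3} - \frac{w^{2}}{3} \right)}}{9} + \frac{440 w^{3} \sin{\left(2 w^{3} - \frac{w^{2}}{3} \right)}}{27} + \frac{10 w^{3} \cos{\left(2 w^{3} - \frac{w^{2}}{3} \right)}}{3} - \frac{100 w^{2} \sin{\left(2 w^{3} - \frac{w^{2}}{3} \right)}}{27} - 10 w^{2} \cos{\left(2 w^{3} - \frac{w^{2}}{3} \right)} + \frac{20 w \sin{\left(2 w^{3} - \frac{w^{2}}{3} \right)}}{81} + \frac{80 w \cos{\left(2 w^{3} - \frac{w^{2}}{3} \right)}}{9} - \frac{20 \cos{\left(2 w^{3} - \frac{w^{2}}{3} \right)}}{9} = f(w).
F(4) = \frac{1690 \cos{\left(\frac{368}{3} \right)}}{27}; F(2) = \frac{10 \cos{\left(\frac{44}{3} \right)}}{27}.
Integral = F(4) - F(2) = \frac{1690 \cos{\left(\frac{368}{3} \right)}}{27} - \frac{10 \cos{\left(\frac{44}{3} \right)}}{27}.

Antiderivative: F(w) = \frac{5 \left(3 w^{2} - 6 w + 2\right)^{2} \cos{\left(2 w^{3} - \frac{w^{2}}{3} \right)}}{54}; value = \frac{1690 \cos{\left(\frac{368}{3} \right)}}{27} - \frac{10 \cos{\left(\frac{44}{3} \right)}}{27}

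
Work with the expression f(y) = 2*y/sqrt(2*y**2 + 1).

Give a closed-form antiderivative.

An antiderivative is F(y) = sqrt(2*y**2 + 1).

The substitution u = 2*y**2 + 1 works: f is exactly (dF/du)*(du/dy) for that inner function.
Check: d/dy[sqrt(2*y**2 + 1)] = 2*y/sqrt(2*y**2 + 1) = f(y).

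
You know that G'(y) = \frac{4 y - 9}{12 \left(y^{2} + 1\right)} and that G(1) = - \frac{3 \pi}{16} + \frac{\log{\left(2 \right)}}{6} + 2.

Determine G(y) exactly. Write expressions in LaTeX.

G(y) = \frac{\log{\left(y^{2} + 1 \right)}}{6} - \frac{3 \operatorname{atan}{\left(y \right)}}{4} + 2

The proposed G(y) is checked by its d/dy: the result must match the given G'(y).
A general antiderivative is \frac{\log{\left(y^{2} + 1 \right)}}{6} - \frac{3 \operatorname{atan}{\left(y \right)}}{4} + C.
The condition gives C = - \frac{3 \pi}{16} + \frac{\log{\left(2 \right)}}{6} + 2 - (- \frac{3 \pi}{16} + \frac{\log{\left(2 \right)}}{6}) = 2.
So G(y) = \frac{\log{\left(y^{2} + 1 \right)}}{6} - \frac{3 \operatorname{atan}{\left(y \right)}}{4} + 2.
Check: d/dy[\frac{\log{\left(y^{2} + 1 \right)}}{6} - \frac{3 \operatorname{atan}{\left(y \right)}}{4} + 2] = \frac{4 y - 9}{12 y^{2} + 12}, which equals G'(y).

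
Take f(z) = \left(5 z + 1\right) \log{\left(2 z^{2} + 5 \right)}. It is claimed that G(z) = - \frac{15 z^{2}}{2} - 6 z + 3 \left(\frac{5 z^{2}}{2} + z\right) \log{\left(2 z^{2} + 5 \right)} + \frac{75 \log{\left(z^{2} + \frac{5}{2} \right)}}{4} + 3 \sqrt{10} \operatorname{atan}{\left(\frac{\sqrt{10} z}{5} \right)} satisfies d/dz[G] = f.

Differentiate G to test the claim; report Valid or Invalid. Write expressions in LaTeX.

d/dz[G] = 15 z \log{\left(2 z^{2} + 5 \right)} + 3 \log{\left(2 z^{2} + 5 \right)}
d/dz[G] - f(z) = 10 z \log{\left(2 z^{2} + 5 \right)} + 2 \log{\left(2 z^{2} + 5 \right)} != 0.

Invalid: d/dz[G] - f = 10 z \log{\left(2 z^{2} + 5 \right)} + 2 \log{\left(2 z^{2} + 5 \right)}, which is not 0.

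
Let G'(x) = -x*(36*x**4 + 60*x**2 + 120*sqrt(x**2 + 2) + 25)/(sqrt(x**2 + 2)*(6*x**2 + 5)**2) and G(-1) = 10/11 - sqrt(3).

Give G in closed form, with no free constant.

A first test for any G(x): its x-derivative must equal the given G'(x).
A general antiderivative is -sqrt(x**2 + 2) + 5/(3*x**2 + 5/2) + C.
The condition gives C = 10/11 - sqrt(3) - (10/11 - sqrt(3)) = 0.
So G(x) = -sqrt(x**2 + 2) + 5/(3*x**2 + 5/2).
Check: d/dx[-sqrt(x**2 + 2) + 5/(3*x**2 + 5/2)] = (-36*x**5 - 60*x**3 - 120*x*sqrt(x**2 + 2) - 25*x)/(36*x**4*sqrt(x**2 + 2) + 60*x**2*sqrt(x**2 + 2) + 25*sqrt(x**2 + 2)), which equals G'(x).

G(x) = -sqrt(x**2 + 2) + 5/(3*x**2 + 5/2)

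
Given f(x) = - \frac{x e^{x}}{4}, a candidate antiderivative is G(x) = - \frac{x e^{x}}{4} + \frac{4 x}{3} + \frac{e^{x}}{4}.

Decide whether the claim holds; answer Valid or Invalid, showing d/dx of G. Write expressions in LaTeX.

Invalid: d/dx[G] - f = \frac{4}{3}, which is not 0.

d/dx[G] = - \frac{x e^{x}}{4} + \frac{4}{3}
d/dx[G] - f(x) = \frac{4}{3} != 0.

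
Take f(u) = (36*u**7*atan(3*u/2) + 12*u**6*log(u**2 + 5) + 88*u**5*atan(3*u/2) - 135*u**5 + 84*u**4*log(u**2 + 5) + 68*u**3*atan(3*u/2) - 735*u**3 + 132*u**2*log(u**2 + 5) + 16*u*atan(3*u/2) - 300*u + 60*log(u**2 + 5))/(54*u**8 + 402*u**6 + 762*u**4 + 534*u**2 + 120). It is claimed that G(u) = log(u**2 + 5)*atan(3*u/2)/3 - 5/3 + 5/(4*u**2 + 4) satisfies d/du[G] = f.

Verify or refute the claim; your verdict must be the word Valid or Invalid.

d/du[G] = (36*u**7*atan(3*u/2) + 12*u**6*log(u**2 + 5) + 88*u**5*atan(3*u/2) - 135*u**5 + 84*u**4*log(u**2 + 5) + 68*u**3*atan(3*u/2) - 735*u**3 + 132*u**2*log(u**2 + 5) + 16*u*atan(3*u/2) - 300*u + 60*log(u**2 + 5))/(54*u**8 + 402*u**6 + 762*u**4 + 534*u**2 + 120)
This equals f(u) exactly, so the claim holds.

Valid - the claim checks out under differentiation.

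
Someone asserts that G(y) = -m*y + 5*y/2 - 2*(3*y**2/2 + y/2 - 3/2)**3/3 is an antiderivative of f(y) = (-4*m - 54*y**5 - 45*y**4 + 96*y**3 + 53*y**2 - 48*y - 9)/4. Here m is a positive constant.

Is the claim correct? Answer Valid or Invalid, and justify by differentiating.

Invalid: d/dy[G] - f = 5/2, which is not 0.

d/dy[G] = -m - 27*y**5/2 - 45*y**4/4 + 24*y**3 + 53*y**2/4 - 12*y + 1/4
d/dy[G] - f(y) = 5/2 != 0.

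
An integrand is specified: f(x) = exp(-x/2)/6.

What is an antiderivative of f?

Differentiate the proposed F(x) back; it has to land on f(x) exactly.
Check: d/dx[-exp(-x/2)/3] = exp(-x/2)/6 = f(x).

An antiderivative is F(x) = -exp(-x/2)/3.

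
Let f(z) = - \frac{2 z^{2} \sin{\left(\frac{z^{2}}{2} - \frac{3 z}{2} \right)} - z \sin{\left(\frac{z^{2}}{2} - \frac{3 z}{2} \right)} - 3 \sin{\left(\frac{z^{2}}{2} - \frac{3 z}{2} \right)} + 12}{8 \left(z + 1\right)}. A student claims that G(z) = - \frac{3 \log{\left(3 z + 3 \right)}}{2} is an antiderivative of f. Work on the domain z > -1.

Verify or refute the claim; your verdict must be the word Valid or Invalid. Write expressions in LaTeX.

Invalid: d/dz[G] - f = \frac{z \sin{\left(\frac{z^{2}}{2} - \frac{3 z}{2} \right)}}{4} - \frac{3 \sin{\left(\frac{z^{2}}{2} - \frac{3 z}{2} \right)}}{8}, which is not 0.

d/dz[G] = - \frac{3}{2 z + 2}
d/dz[G] - f(z) = \frac{z \sin{\left(\frac{z^{2}}{2} - \frac{3 z}{2} \right)}}{4} - \frac{3 \sin{\left(\frac{z^{2}}{2} - \frac{3 z}{2} \right)}}{8} != 0.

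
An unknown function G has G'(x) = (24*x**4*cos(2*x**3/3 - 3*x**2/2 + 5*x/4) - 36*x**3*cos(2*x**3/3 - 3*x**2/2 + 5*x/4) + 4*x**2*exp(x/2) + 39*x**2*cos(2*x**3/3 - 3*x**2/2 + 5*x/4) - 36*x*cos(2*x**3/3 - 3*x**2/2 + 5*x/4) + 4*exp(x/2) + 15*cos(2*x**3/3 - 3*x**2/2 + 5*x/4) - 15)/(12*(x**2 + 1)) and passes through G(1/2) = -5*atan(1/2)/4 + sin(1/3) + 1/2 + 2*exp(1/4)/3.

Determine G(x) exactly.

Any candidate G(x) must reproduce the stated G'(x) exactly.
A general antiderivative is 2*exp(x/2)/3 + sin(2*x**3/3 - 3*x**2/2 + 5*x/4) - 5*atan(x)/4 + C.
The condition gives C = -5*atan(1/2)/4 + sin(1/3) + 1/2 + 2*exp(1/4)/3 - (-5*atan(1/2)/4 + sin(1/3) + 2*exp(1/4)/3) = 1/2.
So G(x) = 2*exp(x/2)/3 + sin(2*x**3/3 - 3*x**2/2 + 5*x/4) - 5*atan(x)/4 + 1/2.
Check: d/dx[2*exp(x/2)/3 + sin(2*x**3/3 - 3*x**2/2 + 5*x/4) - 5*atan(x)/4 + 1/2] = (24*x**4*cos(2*x**3/3 - 3*x**2/2 + 5*x/4) - 36*x**3*cos(2*x**3/3 - 3*x**2/2 + 5*x/4) + 4*x**2*exp(x/2) + 39*x**2*cos(2*x**3/3 - 3*x**2/2 + 5*x/4) - 36*x*cos(2*x**3/3 - 3*x**2/2 + 5*x/4) + 4*exp(x/2) + 15*cos(2*x**3/3 - 3*x**2/2 + 5*x/4) - 15)/(12*x**2 + 12), which equals G'(x).

G(x) = 2*exp(x/2)/3 + sin(2*x**3/3 - 3*x**2/2 + 5*x/4) - 5*atan(x)/4 + 1/2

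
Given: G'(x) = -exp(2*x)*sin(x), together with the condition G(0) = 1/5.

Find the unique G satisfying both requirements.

Whatever form G(x) takes, its d/dx must return the stated G'(x).
A general antiderivative is -2*exp(2*x)*sin(x)/5 + exp(2*x)*cos(x)/5 + C.
The condition gives C = 1/5 - (1/5) = 0.
So G(x) = (-2*sin(x) + cos(x))*exp(2*x)/5.
Check: d/dx[(-2*sin(x) + cos(x))*exp(2*x)/5] = -exp(2*x)*sin(x) = G'(x).

G(x) = (-2*sin(x) + cos(x))*exp(2*x)/5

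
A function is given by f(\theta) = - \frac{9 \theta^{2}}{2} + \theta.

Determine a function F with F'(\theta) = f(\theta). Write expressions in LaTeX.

Integrate term by term and add the pieces.
Check: d/d\theta[- \frac{3 \theta^{3}}{2} + \frac{\theta^{2}}{2}] = - \frac{9 \theta^{2}}{2} + \theta = f(\theta).

An antiderivative is F(\theta) = - \frac{3 \theta^{3}}{2} + \frac{\theta^{2}}{2}.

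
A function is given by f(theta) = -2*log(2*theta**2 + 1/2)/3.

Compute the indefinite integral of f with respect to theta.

Check any antiderivative F(theta) by computing F'(theta) and comparing it with f(theta).
Check: d/dtheta[-2*theta*log(2*theta**2 + 1/2)/3 + 4*theta/3 - 2*atan(2*theta)/3] = -2*log(2*theta**2 + 1/2)/3 = f(theta).

F(theta) = -2*theta*log(2*theta**2 + 1/2)/3 + 4*theta/3 - 2*atan(2*theta)/3 + C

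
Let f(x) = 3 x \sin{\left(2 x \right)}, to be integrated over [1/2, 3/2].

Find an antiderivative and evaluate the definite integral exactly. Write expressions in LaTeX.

Whatever form F(x) takes, F'(x) = f(x) is non-negotiable.
F(x) = - \frac{3 \left(2 x \cos{\left(2 x \right)} - \sin{\left(2 x \right)}\right)}{4} is an antiderivative of f.
Check: d/dx[- \frac{3 \left(2 x \cos{\left(2 x \right)} - \sin{\left(2 x \right)}\right)}{4}] = 3 x \sin{\left(2 x \right)} = f(x).
F(3/2) = \frac{3 \sin{\left(3 \right)}}{4} - \frac{9 \cos{\left(3 \right)}}{4}; F(1/2) = - \frac{3 \cos{\left(1 \right)}}{4} + \frac{3 \sin{\left(1 \right)}}{4}.
Integral = F(3/2) - F(1/2) = - \frac{3 \sin{\left(1 \right)}}{4} + \frac{3 \sin{\left(3 \right)}}{4} + \frac{3 \cos{\left(1 \right)}}{4} - \frac{9 \cos{\left(3 \right)}}{4}.

Antiderivative: F(x) = - \frac{3 \left(2 x \cos{\left(2 x \right)} - \sin{\left(2 x \right)}\right)}{4}; value = - \frac{3 \sin{\left(1 \right)}}{4} + \frac{3 \sin{\left(3 \right)}}{4} + \frac{3 \cos{\left(1 \right)}}{4} - \frac{9 \cos{\left(3 \right)}}{4}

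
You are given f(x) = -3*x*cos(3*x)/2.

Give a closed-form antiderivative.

A first test for any F(x): its x-derivative must equal f(x) identically.
Check: d/dx[(-3*x*sin(3*x) - cos(3*x))/6] = -3*x*cos(3*x)/2 = f(x).

An antiderivative is F(x) = (-3*x*sin(3*x) - cos(3*x))/6.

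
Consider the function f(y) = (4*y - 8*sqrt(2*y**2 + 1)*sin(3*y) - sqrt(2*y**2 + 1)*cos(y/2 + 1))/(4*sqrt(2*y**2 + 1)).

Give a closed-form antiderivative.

An antiderivative F(y) passes only if d/dy[F] lands on f(y) exactly.
Check: d/dy[sqrt(2*y**2 + 1)/2 - sin(y/2 + 1)/2 + 2*cos(3*y)/3] = (4*y - 8*sqrt(2*y**2 + 1)*sin(3*y) - sqrt(2*y**2 + 1)*cos(y/2 + 1))/(4*sqrt(2*y**2 + 1)) = f(y).

An antiderivative is F(y) = sqrt(2*y**2 + 1)/2 - sin(y/2 + 1)/2 + 2*cos(3*y)/3.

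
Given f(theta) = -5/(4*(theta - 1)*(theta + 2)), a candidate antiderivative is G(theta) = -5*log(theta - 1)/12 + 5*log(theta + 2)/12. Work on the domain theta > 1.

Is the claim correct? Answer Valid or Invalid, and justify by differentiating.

d/dtheta[G] = -5/(4*theta**2 + 4*theta - 8)
This equals f(theta) exactly, so the claim holds.

Valid: G'(theta) = f(theta).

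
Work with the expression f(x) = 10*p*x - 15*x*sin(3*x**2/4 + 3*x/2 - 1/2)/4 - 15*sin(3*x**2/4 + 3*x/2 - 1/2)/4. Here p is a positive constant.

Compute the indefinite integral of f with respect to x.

F(x) = 5*p*x**2 + 5*cos(3*x**2/4 + 3*x/2 - 1/2)/2 + C

The integrand splits into summands that can be handled one at a time.
Check: d/dx[5*p*x**2 + 5*cos(3*x**2/4 + 3*x/2 - 1/2)/2] = 10*p*x - 15*x*sin(3*x**2/4 + 3*x/2 - 1/2)/4 - 15*sin(3*x**2/4 + 3*x/2 - 1/2)/4 = f(x).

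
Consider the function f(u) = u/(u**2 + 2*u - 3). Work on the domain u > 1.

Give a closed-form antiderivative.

An antiderivative is F(u) = log(u - 1)/4 + 3*log(u + 3)/4.

The denominator factors as (u - 1)*(u + 3); partial fractions split f into directly integrable pieces: 3/(4*(u + 3)) + 1/(4*(u - 1)).
Check: d/du[log(u - 1)/4 + 3*log(u + 3)/4] = u/(u**2 + 2*u - 3) = f(u).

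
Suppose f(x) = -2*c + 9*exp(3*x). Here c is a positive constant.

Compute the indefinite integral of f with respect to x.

For F(x) to be correct the identity F'(x) - f(x) = 0 must hold.
Check: d/dx[-2*c*x + 3*exp(3*x)] = -2*c + 9*exp(3*x) = f(x).

F(x) = -2*c*x + 3*exp(3*x) + C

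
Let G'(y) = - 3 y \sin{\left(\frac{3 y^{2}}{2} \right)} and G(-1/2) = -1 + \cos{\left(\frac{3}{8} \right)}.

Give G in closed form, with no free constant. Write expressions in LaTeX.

G(y) = \cos{\left(\frac{3 y^{2}}{2} \right)} - 1

The substitution u = \frac{3 y^{2}}{2} works: G'(y) is exactly (dG/du)*(du/dy) for that inner function.
A general antiderivative is \cos{\left(\frac{3 y^{2}}{2} \right)} + C.
The condition gives C = -1 + \cos{\left(\frac{3}{8} \right)} - (\cos{\left(\frac{3}{8} \right)}) = -1.
So G(y) = \cos{\left(\frac{3 y^{2}}{2} \right)} - 1.
Check: d/dy[\cos{\left(\frac{3 y^{2}}{2} \right)} - 1] = - 3 y \sin{\left(\frac{3 y^{2}}{2} \right)} = G'(y).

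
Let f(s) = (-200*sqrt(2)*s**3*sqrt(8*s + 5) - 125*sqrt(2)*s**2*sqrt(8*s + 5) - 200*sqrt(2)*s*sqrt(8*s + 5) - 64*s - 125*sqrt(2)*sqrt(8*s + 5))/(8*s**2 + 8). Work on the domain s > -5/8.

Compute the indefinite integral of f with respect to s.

Recover f(s) by differentiating a candidate F(s); any mismatch rules it out.
Check: d/ds[-5*(4*s + 5/2)**(5/2)/4 - 4*log(s**2 + 1)] = (-200*s**3*sqrt(8*s + 5) - 125*s**2*sqrt(8*s + 5) - 200*s*sqrt(8*s + 5) - 32*sqrt(2)*s - 125*sqrt(8*s + 5))/(4*sqrt(2)*s**2 + 4*sqrt(2)), which equals f(s).

F(s) = -5*(4*s + 5/2)**(5/2)/4 - 4*log(s**2 + 1) + C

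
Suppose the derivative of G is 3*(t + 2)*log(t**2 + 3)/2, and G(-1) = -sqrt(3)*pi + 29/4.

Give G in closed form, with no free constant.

G(t) = (3*t**2*log(t**2 + 3) - 3*t**2 + 12*t*log(t**2 + 3) - 24*t + 9*log(t**2 + 3) + 24*sqrt(3)*atan(sqrt(3)*t/3) + 8)/4

Recover the given G'(t) by differentiating a candidate G(t); any mismatch rules it out.
A general antiderivative is -3*t**2/4 - 6*t + (3*t**2/4 + 3*t)*log(t**2 + 3) + 9*log(t**2 + 3)/4 + 6*sqrt(3)*atan(sqrt(3)*t/3) + C.
The condition gives C = -sqrt(3)*pi + 29/4 - (-sqrt(3)*pi + 21/4) = 2.
So G(t) = (3*t**2*log(t**2 + 3) - 3*t**2 + 12*t*log(t**2 + 3) - 24*t + 9*log(t**2 + 3) + 24*sqrt(3)*atan(sqrt(3)*t/3) + 8)/4.
Check: d/dt[(3*t**2*log(t**2 + 3) - 3*t**2 + 12*t*log(t**2 + 3) - 24*t + 9*log(t**2 + 3) + 24*sqrt(3)*atan(sqrt(3)*t/3) + 8)/4] = 3*t*log(t**2 + 3)/2 + 3*log(t**2 + 3), which equals G'(t).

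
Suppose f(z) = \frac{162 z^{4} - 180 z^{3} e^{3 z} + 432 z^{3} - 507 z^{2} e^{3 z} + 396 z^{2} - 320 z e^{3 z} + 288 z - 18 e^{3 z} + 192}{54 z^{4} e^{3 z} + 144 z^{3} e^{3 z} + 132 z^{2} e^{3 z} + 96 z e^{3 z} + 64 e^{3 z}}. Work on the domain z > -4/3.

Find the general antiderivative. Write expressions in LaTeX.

F(z) = - \frac{5 \log{\left(z^{2} + \frac{2}{3} \right)}}{3} - e^{- 3 z} + \frac{3}{2 \left(3 z + 4\right)} + C

Any candidate F(z) must reproduce f(z) exactly when differentiated.
Check: d/dz[- \frac{5 \log{\left(z^{2} + \frac{2}{3} \right)}}{3} - e^{- 3 z} + \frac{3}{2 \left(3 z + 4\right)}] = \frac{162 z^{4} - 180 z^{3} e^{3 z} + 432 z^{3} - 507 z^{2} e^{3 z} + 396 z^{2} - 320 z e^{3 z} + 288 z - 18 e^{3 z} + 192}{54 z^{4} e^{3 z} + 144 z^{3} e^{3 z} + 132 z^{2} e^{3 z} + 96 z e^{3 z} + 64 e^{3 z}} = f(z).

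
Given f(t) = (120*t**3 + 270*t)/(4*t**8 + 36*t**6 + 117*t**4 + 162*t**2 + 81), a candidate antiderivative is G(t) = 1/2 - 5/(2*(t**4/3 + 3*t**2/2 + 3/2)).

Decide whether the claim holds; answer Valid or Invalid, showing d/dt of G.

Valid: G'(t) = f(t).

d/dt[G] = (120*t**3 + 270*t)/(4*t**8 + 36*t**6 + 117*t**4 + 162*t**2 + 81)
This equals f(t) exactly, so the claim holds.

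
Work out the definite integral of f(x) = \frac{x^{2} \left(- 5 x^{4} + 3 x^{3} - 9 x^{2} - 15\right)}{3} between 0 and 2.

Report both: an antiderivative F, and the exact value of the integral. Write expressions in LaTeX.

Whatever form F(x) takes, F'(x) = f(x) is non-negotiable.
F(x) = - \frac{5 x^{7}}{21} + \frac{x^{6}}{6} - \frac{3 x^{5}}{5} - \frac{5 x^{3}}{3} is an antiderivative of f.
Check: d/dx[- \frac{5 x^{7}}{21} + \frac{x^{6}}{6} - \frac{3 x^{5}}{5} - \frac{5 x^{3}}{3}] = - \frac{5 x^{6}}{3} + x^{5} - 3 x^{4} - 5 x^{2}, which equals f(x).
F(2) = - \frac{1832}{35}; F(0) = 0.
Integral = F(2) - F(0) = - \frac{1832}{35}.

Antiderivative: F(x) = - \frac{5 x^{7}}{21} + \frac{x^{6}}{6} - \frac{3 x^{5}}{5} - \frac{5 x^{3}}{3}; value = - \frac{1832}{35}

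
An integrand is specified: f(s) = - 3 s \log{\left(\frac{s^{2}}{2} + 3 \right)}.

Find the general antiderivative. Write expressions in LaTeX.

F(s) = - \frac{3 \left(s^{2} \log{\left(\frac{s^{2}}{2} + 3 \right)} - s^{2} + 6 \log{\left(s^{2} + 6 \right)}\right)}{2} + C

Recover f(s) by differentiating a candidate F(s); any mismatch rules it out.
Check: d/ds[- \frac{3 \left(s^{2} \log{\left(\frac{s^{2}}{2} + 3 \right)} - s^{2} + 6 \log{\left(s^{2} + 6 \right)}\right)}{2}] = - 3 s \log{\left(\frac{s^{2}}{2} + 3 \right)} = f(s).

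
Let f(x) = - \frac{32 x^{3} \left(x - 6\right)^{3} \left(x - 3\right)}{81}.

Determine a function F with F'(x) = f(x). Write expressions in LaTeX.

The substitution u = - \frac{2 x^{2}}{3} + 4 x works: f is exactly (dF/du)*(du/dx) for that inner function.
Check: d/dx[- \frac{4 x^{4} \left(x - 6\right)^{4}}{81}] = - \frac{32 x^{7}}{81} + \frac{224 x^{6}}{27} - 64 x^{5} + \frac{640 x^{4}}{3} - 256 x^{3}, which equals f(x).

An antiderivative is F(x) = - \frac{4 x^{4} \left(x - 6\right)^{4}}{81}.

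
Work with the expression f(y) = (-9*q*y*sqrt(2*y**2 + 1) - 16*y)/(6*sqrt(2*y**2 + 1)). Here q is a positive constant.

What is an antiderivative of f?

An antiderivative is F(y) = -3*q*y**2/4 - 4*sqrt(2*y**2 + 1)/3.

A candidate is checked by its d/dy: the result must match f(y).
Check: d/dy[-3*q*y**2/4 - 4*sqrt(2*y**2 + 1)/3] = (-9*q*y*sqrt(2*y**2 + 1) - 16*y)/(6*sqrt(2*y**2 + 1)) = f(y).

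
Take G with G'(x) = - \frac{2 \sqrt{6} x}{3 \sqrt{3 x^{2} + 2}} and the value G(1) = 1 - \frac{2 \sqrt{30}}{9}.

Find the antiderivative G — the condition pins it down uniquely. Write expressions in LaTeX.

G(x) = \frac{- 2 \sqrt{6} \sqrt{3 x^{2} + 2} + 9}{9}

G'(x) matches the chain-rule pattern g'(h)*h' with inner function h(x) = 2 x^{2} + \frac{4}{3}; substituting u = h(x) collapses the integral.
A general antiderivative is - \frac{2 \sqrt{2 x^{2} + \frac{4}{3}}}{3} + C.
The condition gives C = 1 - \frac{2 \sqrt{30}}{9} - (- \frac{2 \sqrt{30}}{9}) = 1.
So G(x) = \frac{- 2 \sqrt{6} \sqrt{3 x^{2} + 2} + 9}{9}.
Check: d/dx[\frac{- 2 \sqrt{6} \sqrt{3 x^{2} + 2} + 9}{9}] = - \frac{2 \sqrt{6} x}{3 \sqrt{3 x^{2} + 2}} = G'(x).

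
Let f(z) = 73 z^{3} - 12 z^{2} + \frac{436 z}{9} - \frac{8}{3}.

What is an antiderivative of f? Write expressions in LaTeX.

Integrate term by term and add the pieces.
Check: d/dz[\frac{73 z^{4}}{4} - 4 z^{3} + \frac{218 z^{2}}{9} - \frac{8 z}{3}] = 73 z^{3} - 12 z^{2} + \frac{436 z}{9} - \frac{8}{3} = f(z).

An antiderivative is F(z) = \frac{73 z^{4}}{4} - 4 z^{3} + \frac{218 z^{2}}{9} - \frac{8 z}{3}.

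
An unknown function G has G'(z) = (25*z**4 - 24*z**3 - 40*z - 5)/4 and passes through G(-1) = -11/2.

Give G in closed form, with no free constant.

G(z) = (5*z**5 - 6*z**4 - 20*z**2 - 5*z + 4)/4

For G(z) to be correct, d/dz[G] must agree with the stated G'(z) identically.
A general antiderivative is 5*z**5/4 - 3*z**4/2 - 5*z**2 - 5*z/4 + 2 + C.
The condition gives C = -11/2 - (-9/2) = -1.
So G(z) = (5*z**5 - 6*z**4 - 20*z**2 - 5*z + 4)/4.
Check: d/dz[(5*z**5 - 6*z**4 - 20*z**2 - 5*z + 4)/4] = 25*z**4/4 - 6*z**3 - 10*z - 5/4, which equals G'(z).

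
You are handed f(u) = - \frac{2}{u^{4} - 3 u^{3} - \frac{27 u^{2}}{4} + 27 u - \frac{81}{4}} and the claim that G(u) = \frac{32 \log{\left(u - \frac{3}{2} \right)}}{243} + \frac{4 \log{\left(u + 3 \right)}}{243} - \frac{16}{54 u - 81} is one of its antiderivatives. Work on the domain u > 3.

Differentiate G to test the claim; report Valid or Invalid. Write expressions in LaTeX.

d/du[G] = \frac{16 u^{2} + 48 u + 36}{108 u^{3} - 729 u + 729}
d/du[G] - f(u) = \frac{4}{27 u - 81} != 0.

Invalid: d/du[G] - f = \frac{4}{27 u - 81}, which is not 0.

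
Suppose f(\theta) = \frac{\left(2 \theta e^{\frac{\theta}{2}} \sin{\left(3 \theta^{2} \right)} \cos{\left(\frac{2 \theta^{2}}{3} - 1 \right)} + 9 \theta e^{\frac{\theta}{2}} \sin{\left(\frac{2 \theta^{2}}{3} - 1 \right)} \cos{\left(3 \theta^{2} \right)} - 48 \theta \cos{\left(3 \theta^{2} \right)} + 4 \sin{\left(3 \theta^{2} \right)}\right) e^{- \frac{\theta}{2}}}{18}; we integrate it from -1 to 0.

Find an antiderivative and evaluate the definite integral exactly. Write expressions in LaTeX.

Antiderivative: F(\theta) = - \frac{\left(- \frac{\sin{\left(\frac{2 \theta^{2}}{3} - 1 \right)}}{4} + \frac{4 e^{- \frac{\theta}{2}}}{3}\right) \sin{\left(3 \theta^{2} \right)}}{3}; value = \frac{\sin{\left(\frac{1}{3} \right)} \sin{\left(3 \right)}}{12} + \frac{4 e^{\frac{1}{2}} \sin{\left(3 \right)}}{9}

f has the shape u'v + uv' for u = \frac{\sin{\left(\frac{2 \theta^{2}}{3} - 1 \right)}}{12} - \frac{4 e^{- \frac{\theta}{2}}}{9} and v = \sin{\left(3 \theta^{2} \right)} — it is the derivative of the product u*v.
F(\theta) = - \frac{\left(- \frac{\sin{\left(\frac{2 \theta^{2}}{3} - 1 \right)}}{4} + \frac{4 e^{- \frac{\theta}{2}}}{3}\right) \sin{\left(3 \theta^{2} \right)}}{3} is an antiderivative of f.
Check: d/d\theta[- \frac{\left(- \frac{\sin{\left(\frac{2 \theta^{2}}{3} - 1 \right)}}{4} + \frac{4 e^{- \frac{\theta}{2}}}{3}\right) \sin{\left(3 \theta^{2} \right)}}{3}] = \frac{\left(2 \theta e^{\frac{\theta}{2}} \sin{\left(3 \theta^{2} \right)} \cos{\left(\frac{2 \theta^{2}}{3} - 1 \right)} + 9 \theta e^{\frac{\theta}{2}} \sin{\left(\frac{2 \theta^{2}}{3} - 1 \right)} \cos{\left(3 \theta^{2} \right)} - 48 \theta \cos{\left(3 \theta^{2} \right)} + 4 \sin{\left(3 \theta^{2} \right)}\right) e^{- \frac{\theta}{2}}}{18} = f(\theta).
F(0) = 0; F(-1) = - \frac{4 e^{\frac{1}{2}} \sin{\left(3 \right)}}{9} - \frac{\sin{\left(\frac{1}{3} \right)} \sin{\left(3 \right)}}{12}.
Integral = F(0) - F(-1) = \frac{\sin{\left(\frac{1}{3} \right)} \sin{\left(3 \right)}}{12} + \frac{4 e^{\frac{1}{2}} \sin{\left(3 \right)}}{9}.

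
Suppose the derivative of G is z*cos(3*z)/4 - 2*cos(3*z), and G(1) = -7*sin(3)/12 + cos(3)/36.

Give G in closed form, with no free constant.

G(z) = (3*z*sin(3*z) - 24*sin(3*z) + cos(3*z))/36

Integrate term by term and add the pieces.
A general antiderivative is z*sin(3*z)/12 - 2*sin(3*z)/3 + cos(3*z)/36 + C.
The condition gives C = -7*sin(3)/12 + cos(3)/36 - (-7*sin(3)/12 + cos(3)/36) = 0.
So G(z) = (3*z*sin(3*z) - 24*sin(3*z) + cos(3*z))/36.
Check: d/dz[(3*z*sin(3*z) - 24*sin(3*z) + cos(3*z))/36] = z*cos(3*z)/4 - 2*cos(3*z) = G'(z).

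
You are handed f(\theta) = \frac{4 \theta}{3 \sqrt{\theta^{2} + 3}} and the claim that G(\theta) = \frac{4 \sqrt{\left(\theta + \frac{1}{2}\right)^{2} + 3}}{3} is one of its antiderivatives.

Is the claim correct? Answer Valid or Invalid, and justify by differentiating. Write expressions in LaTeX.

d/d\theta[G] = \frac{8 \theta + 4}{3 \sqrt{4 \theta^{2} + 4 \theta + 13}}
d/d\theta[G] - f(\theta) = \frac{8 \theta \sqrt{\theta^{2} + 3} - 4 \theta \sqrt{4 \theta^{2} + 4 \theta + 13} + 4 \sqrt{\theta^{2} + 3}}{3 \sqrt{\theta^{2} + 3} \sqrt{4 \theta^{2} + 4 \theta + 13}} != 0.

Invalid: d/d\theta[G] - f = \frac{8 \theta \sqrt{\theta^{2} + 3} - 4 \theta \sqrt{4 \theta^{2} + 4 \theta + 13} + 4 \sqrt{\theta^{2} + 3}}{3 \sqrt{\theta^{2} + 3} \sqrt{4 \theta^{2} + 4 \theta + 13}}, which is not 0.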